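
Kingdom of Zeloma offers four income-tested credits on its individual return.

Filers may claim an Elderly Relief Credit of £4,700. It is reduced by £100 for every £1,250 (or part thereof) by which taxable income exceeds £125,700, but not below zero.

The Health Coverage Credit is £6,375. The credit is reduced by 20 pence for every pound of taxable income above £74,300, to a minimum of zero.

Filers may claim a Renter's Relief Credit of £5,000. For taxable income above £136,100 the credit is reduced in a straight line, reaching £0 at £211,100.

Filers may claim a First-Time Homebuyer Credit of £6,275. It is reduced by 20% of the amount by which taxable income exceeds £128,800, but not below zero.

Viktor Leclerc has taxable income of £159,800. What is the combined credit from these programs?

£5,395

Elderly Relief Credit: income exceeds £125,700 by £34,100, which is 28 full-or-partial £1,250 increments; reduction = 28 × £100 = £2,800, leaving £1,900.
Health Coverage Credit: 20% of the £85,500 excess over £74,300 is £17,100 ≥ base, so the credit is £0.
Renter's Relief Credit: £159,800 is £23,700 into a £75,000 phase-out range, leaving 51,300/75,000 of the credit: £5,000 × 51,300/75,000 = £3,420.
First-Time Homebuyer Credit: 20% of the £31,000 excess over £128,800 is £6,200; credit = £6,275 − £6,200 = £75.
Total: £1,900 + £0 + £3,420 + £75 = £5,395.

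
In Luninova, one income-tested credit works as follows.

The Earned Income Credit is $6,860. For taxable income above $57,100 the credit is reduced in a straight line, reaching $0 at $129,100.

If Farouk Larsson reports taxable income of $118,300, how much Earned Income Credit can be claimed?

$1,029

Earned Income Credit: $118,300 is $61,200 into a $72,000 phase-out range, leaving 10,800/72,000 of the credit: $6,860 × 10,800/72,000 = $1,029.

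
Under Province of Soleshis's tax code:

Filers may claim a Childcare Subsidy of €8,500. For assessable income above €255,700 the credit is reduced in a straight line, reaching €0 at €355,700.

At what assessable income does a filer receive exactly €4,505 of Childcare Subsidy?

€4,505 is 4,505/8,500 of the full €8,500, so 3,995/8,500 of the €100,000 range has been used: income = €255,700 + €100,000 × 3,995/8,500 = €302,700.

€302,700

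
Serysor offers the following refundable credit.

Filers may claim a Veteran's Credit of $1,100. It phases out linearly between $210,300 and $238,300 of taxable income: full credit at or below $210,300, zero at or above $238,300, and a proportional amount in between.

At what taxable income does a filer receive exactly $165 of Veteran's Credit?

$165 is 165/1,100 of the full $1,100, so 935/1,100 of the $28,000 range has been used: income = $210,300 + $28,000 × 935/1,100 = $234,100.

$234,100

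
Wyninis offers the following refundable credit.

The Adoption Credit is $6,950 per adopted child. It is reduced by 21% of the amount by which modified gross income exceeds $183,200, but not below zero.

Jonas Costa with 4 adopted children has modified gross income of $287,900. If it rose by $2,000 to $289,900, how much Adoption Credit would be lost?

At $287,900 — base = 4 × $6,950 = $27,800. 21% of the $104,700 excess over $183,200 is $21,987; credit = $27,800 − $21,987 = $5,813.
At $289,900 — base = 4 × $6,950 = $27,800. 21% of the $106,700 excess over $183,200 is $22,407; credit = $27,800 − $22,407 = $5,393.
Lost: $5,813 − $5,393 = $420.

$420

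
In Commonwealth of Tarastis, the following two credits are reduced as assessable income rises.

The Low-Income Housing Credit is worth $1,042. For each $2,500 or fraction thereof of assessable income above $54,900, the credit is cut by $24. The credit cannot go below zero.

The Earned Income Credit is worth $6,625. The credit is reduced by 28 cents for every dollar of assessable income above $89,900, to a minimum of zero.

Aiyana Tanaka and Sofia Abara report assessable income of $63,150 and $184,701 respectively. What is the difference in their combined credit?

$7,571

Aiyana ($63,150): Low-Income Housing Credit: income exceeds $54,900 by $8,250, which is 4 full-or-partial $2,500 increments; reduction = 4 × $24 = $96, leaving $946. Earned Income Credit: $63,150 is at or below the $89,900 threshold, so the full $6,625 applies. total $946 + $6,625 = $7,571
Sofia ($184,701): Low-Income Housing Credit: income exceeds $54,900 by $129,801 → 52 increments × $24 = $1,248 ≥ base, so the credit is $0. Earned Income Credit: 28% of the $94,801 excess over $89,900 is $26,544.28 ≥ base, so the credit is $0. total $0 + $0 = $0
Difference: |$7,571 − $0| = $7,571.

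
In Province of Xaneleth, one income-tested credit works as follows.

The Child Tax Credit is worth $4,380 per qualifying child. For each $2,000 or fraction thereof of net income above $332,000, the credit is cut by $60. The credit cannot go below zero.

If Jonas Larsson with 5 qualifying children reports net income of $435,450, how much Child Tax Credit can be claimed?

$18,780

Child Tax Credit: base = 5 × $4,380 = $21,900. income exceeds $332,000 by $103,450, which is 52 full-or-partial $2,000 increments; reduction = 52 × $60 = $3,120, leaving $18,780.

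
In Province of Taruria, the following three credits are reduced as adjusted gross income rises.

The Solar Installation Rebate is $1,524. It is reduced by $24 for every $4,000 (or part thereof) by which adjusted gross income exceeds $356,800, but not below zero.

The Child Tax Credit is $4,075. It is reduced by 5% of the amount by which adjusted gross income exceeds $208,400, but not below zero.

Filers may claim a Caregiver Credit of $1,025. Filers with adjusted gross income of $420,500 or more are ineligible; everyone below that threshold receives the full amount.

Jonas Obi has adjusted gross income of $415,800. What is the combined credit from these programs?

$2,189

Solar Installation Rebate: income exceeds $356,800 by $59,000, which is 15 full-or-partial $4,000 increments; reduction = 15 × $24 = $360, leaving $1,164.
Child Tax Credit: 5% of the $207,400 excess over $208,400 is $10,370 ≥ base, so the credit is $0.
Caregiver Credit: $415,800 is below the $420,500 cutoff, so the full $1,025 applies.
Total: $1,164 + $0 + $1,025 = $2,189.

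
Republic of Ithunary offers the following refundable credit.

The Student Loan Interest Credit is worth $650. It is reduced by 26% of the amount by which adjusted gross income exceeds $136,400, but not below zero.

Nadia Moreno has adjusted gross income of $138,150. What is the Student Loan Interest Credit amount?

Student Loan Interest Credit: 26% of the $1,750 excess over $136,400 is $455; credit = $650 − $455 = $195.

$195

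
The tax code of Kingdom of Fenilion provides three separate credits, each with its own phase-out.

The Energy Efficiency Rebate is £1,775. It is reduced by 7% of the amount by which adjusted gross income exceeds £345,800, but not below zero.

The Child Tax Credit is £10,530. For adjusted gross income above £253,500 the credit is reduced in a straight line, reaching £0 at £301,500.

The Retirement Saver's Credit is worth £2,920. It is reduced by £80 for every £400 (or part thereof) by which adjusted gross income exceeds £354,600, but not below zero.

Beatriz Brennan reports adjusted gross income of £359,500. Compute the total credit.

£2,696

Energy Efficiency Rebate: 7% of the £13,700 excess over £345,800 is £959; credit = £1,775 − £959 = £816.
Child Tax Credit: £359,500 is at or above £301,500, so the credit is £0.
Retirement Saver's Credit: income exceeds £354,600 by £4,900, which is 13 full-or-partial £400 increments; reduction = 13 × £80 = £1,040, leaving £1,880.
Total: £816 + £0 + £1,880 = £2,696.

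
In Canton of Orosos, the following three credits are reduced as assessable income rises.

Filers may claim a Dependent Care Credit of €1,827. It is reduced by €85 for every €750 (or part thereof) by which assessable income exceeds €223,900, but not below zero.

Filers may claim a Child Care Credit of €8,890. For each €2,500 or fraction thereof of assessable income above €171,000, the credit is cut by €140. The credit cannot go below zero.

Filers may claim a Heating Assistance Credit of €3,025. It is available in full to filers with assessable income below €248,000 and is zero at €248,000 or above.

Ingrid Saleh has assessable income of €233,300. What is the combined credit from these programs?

Dependent Care Credit: income exceeds €223,900 by €9,400, which is 13 full-or-partial €750 increments; reduction = 13 × €85 = €1,105, leaving €722.
Child Care Credit: income exceeds €171,000 by €62,300, which is 25 full-or-partial €2,500 increments; reduction = 25 × €140 = €3,500, leaving €5,390.
Heating Assistance Credit: €233,300 is below the €248,000 cutoff, so the full €3,025 applies.
Total: €722 + €5,390 + €3,025 = €9,137.

€9,137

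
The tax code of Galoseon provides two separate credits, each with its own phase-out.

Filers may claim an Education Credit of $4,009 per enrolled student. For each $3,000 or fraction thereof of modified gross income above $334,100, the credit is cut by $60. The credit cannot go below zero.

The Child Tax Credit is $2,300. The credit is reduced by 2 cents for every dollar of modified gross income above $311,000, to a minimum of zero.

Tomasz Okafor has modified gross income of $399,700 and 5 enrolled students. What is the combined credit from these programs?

Education Credit: base = 5 × $4,009 = $20,045. income exceeds $334,100 by $65,600, which is 22 full-or-partial $3,000 increments; reduction = 22 × $60 = $1,320, leaving $18,725.
Child Tax Credit: 2% of the $88,700 excess over $311,000 is $1,774; credit = $2,300 − $1,774 = $526.
Total: $18,725 + $526 = $19,251.

$19,251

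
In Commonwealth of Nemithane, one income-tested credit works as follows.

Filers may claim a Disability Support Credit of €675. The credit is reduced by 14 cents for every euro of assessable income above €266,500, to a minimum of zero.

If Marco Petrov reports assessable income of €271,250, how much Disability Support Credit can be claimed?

Disability Support Credit: 14% of the €4,750 excess over €266,500 is €665; credit = €675 − €665 = €10.

€10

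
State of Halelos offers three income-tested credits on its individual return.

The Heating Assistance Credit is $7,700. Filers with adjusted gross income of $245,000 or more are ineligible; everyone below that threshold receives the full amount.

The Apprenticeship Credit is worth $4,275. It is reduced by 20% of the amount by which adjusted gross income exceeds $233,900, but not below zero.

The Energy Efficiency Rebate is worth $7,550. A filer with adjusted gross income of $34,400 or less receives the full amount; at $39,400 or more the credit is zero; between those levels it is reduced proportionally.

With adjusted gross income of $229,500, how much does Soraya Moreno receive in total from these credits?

Heating Assistance Credit: $229,500 is below the $245,000 cutoff, so the full $7,700 applies.
Apprenticeship Credit: $229,500 is at or below the $233,900 threshold, so the full $4,275 applies.
Energy Efficiency Rebate: $229,500 is at or above $39,400, so the credit is $0.
Total: $7,700 + $4,275 + $0 = $11,975.

$11,975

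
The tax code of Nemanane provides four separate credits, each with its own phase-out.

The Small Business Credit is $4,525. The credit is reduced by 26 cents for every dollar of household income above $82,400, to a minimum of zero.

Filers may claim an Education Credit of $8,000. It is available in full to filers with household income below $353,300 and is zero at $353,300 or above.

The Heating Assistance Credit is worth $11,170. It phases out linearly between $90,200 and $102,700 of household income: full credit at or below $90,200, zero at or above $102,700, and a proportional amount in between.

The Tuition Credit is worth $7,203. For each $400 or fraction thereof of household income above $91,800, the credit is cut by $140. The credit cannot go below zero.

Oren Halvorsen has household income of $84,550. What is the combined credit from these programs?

Small Business Credit: 26% of the $2,150 excess over $82,400 is $559; credit = $4,525 − $559 = $3,966.
Education Credit: $84,550 is below the $353,300 cutoff, so the full $8,000 applies.
Heating Assistance Credit: $84,550 is at or below the $90,200 threshold, so the full $11,170 applies.
Tuition Credit: $84,550 is at or below the $91,800 threshold, so the full $7,203 applies.
Total: $3,966 + $8,000 + $11,170 + $7,203 = $30,339.

$30,339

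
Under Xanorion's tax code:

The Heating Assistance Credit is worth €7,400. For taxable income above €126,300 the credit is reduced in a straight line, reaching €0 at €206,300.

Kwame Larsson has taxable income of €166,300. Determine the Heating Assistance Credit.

€3,700

Heating Assistance Credit: €166,300 is €40,000 into a €80,000 phase-out range, leaving 40,000/80,000 of the credit: €7,400 × 40,000/80,000 = €3,700.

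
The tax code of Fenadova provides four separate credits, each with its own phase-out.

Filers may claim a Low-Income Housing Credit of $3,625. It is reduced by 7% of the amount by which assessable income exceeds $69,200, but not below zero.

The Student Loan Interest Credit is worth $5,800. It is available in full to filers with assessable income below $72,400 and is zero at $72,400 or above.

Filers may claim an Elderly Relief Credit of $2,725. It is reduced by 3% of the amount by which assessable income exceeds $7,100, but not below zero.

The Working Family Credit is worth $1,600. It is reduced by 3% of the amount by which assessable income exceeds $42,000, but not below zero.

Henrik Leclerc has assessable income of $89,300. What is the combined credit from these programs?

Low-Income Housing Credit: 7% of the $20,100 excess over $69,200 is $1,407; credit = $3,625 − $1,407 = $2,218.
Student Loan Interest Credit: $89,300 meets or exceeds the $72,400 cutoff, so the credit is $0.
Elderly Relief Credit: 3% of the $82,200 excess over $7,100 is $2,466; credit = $2,725 − $2,466 = $259.
Working Family Credit: 3% of the $47,300 excess over $42,000 is $1,419; credit = $1,600 − $1,419 = $181.
Total: $2,218 + $0 + $259 + $181 = $2,658.

$2,658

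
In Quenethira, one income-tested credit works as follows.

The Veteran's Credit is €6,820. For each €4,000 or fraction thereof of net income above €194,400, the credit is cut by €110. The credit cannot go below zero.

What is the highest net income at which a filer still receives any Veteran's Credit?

After 61 increments the reduction is 61 × €110 = €6,710, leaving €110; one more increment wipes it out. Increment 61 ends at excess 61 × €4,000 = €244,000, so the highest qualifying income is €194,400 + €244,000 = €438,400.

€438,400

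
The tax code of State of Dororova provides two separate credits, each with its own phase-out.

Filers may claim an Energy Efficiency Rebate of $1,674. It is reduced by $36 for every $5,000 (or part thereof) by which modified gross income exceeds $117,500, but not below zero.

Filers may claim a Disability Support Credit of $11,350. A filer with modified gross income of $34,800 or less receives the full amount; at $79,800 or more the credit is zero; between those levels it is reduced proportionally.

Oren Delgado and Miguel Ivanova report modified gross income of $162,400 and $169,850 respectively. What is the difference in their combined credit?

$72

Oren ($162,400): Energy Efficiency Rebate: income exceeds $117,500 by $44,900, which is 9 full-or-partial $5,000 increments; reduction = 9 × $36 = $324, leaving $1,350. Disability Support Credit: $162,400 is at or above $79,800, so the credit is $0. total $1,350 + $0 = $1,350
Miguel ($169,850): Energy Efficiency Rebate: income exceeds $117,500 by $52,350, which is 11 full-or-partial $5,000 increments; reduction = 11 × $36 = $396, leaving $1,278. Disability Support Credit: $169,850 is at or above $79,800, so the credit is $0. total $1,278 + $0 = $1,278
Difference: |$1,350 − $1,278| = $72.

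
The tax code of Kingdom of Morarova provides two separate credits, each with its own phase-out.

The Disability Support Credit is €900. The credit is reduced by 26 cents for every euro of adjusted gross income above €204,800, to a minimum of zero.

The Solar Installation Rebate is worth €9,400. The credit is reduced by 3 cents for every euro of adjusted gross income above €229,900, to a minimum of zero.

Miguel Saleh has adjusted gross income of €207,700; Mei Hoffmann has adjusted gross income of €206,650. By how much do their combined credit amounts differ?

€273

Miguel (€207,700): Disability Support Credit: 26% of the €2,900 excess over €204,800 is €754; credit = €900 − €754 = €146. Solar Installation Rebate: €207,700 is at or below the €229,900 threshold, so the full €9,400 applies. total €146 + €9,400 = €9,546
Mei (€206,650): Disability Support Credit: 26% of the €1,850 excess over €204,800 is €481; credit = €900 − €481 = €419. Solar Installation Rebate: €206,650 is at or below the €229,900 threshold, so the full €9,400 applies. total €419 + €9,400 = €9,819
Difference: |€9,546 − €9,819| = €273.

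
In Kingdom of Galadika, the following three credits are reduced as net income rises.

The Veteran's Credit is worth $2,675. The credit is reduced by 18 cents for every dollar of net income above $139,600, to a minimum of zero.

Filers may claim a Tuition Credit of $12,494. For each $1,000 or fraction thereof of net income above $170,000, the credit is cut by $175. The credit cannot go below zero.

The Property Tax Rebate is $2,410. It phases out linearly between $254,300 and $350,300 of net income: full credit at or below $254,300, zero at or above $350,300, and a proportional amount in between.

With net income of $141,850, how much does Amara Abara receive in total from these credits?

Veteran's Credit: 18% of the $2,250 excess over $139,600 is $405; credit = $2,675 − $405 = $2,270.
Tuition Credit: $141,850 is at or below the $170,000 threshold, so the full $12,494 applies.
Property Tax Rebate: $141,850 is at or below the $254,300 threshold, so the full $2,410 applies.
Total: $2,270 + $12,494 + $2,410 = $17,174.

$17,174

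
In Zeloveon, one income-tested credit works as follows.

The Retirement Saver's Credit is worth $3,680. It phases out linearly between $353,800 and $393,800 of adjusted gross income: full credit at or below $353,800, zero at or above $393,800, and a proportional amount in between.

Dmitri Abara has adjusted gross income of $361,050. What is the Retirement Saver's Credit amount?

Retirement Saver's Credit: $361,050 is $7,250 into a $40,000 phase-out range, leaving 32,750/40,000 of the credit: $3,680 × 32,750/40,000 = $3,013.

$3,013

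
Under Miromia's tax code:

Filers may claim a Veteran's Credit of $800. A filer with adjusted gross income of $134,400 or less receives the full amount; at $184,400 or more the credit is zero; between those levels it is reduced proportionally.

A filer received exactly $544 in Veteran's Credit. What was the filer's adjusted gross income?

$544 is 544/800 of the full $800, so 256/800 of the $50,000 range has been used: income = $134,400 + $50,000 × 256/800 = $150,400.

$150,400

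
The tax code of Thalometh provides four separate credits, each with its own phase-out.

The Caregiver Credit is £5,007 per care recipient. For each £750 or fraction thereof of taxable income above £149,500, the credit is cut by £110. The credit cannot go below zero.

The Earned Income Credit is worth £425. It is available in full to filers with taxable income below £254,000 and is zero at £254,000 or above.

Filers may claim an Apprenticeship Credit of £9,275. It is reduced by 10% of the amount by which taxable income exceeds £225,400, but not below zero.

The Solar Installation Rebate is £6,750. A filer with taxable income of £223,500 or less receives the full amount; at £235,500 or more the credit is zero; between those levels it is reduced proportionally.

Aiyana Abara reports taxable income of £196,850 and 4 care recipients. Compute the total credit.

Caregiver Credit: base = 4 × £5,007 = £20,028. income exceeds £149,500 by £47,350, which is 64 full-or-partial £750 increments; reduction = 64 × £110 = £7,040, leaving £12,988.
Earned Income Credit: £196,850 is below the £254,000 cutoff, so the full £425 applies.
Apprenticeship Credit: £196,850 is at or below the £225,400 threshold, so the full £9,275 applies.
Solar Installation Rebate: £196,850 is at or below the £223,500 threshold, so the full £6,750 applies.
Total: £12,988 + £425 + £9,275 + £6,750 = £29,438.

£29,438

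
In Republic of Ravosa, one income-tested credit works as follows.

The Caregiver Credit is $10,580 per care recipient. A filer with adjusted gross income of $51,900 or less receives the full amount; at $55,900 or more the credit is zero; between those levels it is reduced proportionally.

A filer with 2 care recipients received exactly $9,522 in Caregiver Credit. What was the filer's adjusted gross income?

$54,100

Full credit = 2 × $10,580 = $21,160.
$9,522 is 9,522/21,160 of the full $21,160, so 11,638/21,160 of the $4,000 range has been used: income = $51,900 + $4,000 × 11,638/21,160 = $54,100.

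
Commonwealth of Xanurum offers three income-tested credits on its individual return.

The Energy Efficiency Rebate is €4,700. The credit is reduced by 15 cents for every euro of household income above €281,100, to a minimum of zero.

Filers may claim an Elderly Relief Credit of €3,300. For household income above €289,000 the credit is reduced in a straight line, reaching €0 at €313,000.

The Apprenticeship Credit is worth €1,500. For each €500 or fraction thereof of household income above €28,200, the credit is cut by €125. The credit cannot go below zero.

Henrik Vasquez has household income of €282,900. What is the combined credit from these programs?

€7,730

Energy Efficiency Rebate: 15% of the €1,800 excess over €281,100 is €270; credit = €4,700 − €270 = €4,430.
Elderly Relief Credit: €282,900 is at or below the €289,000 threshold, so the full €3,300 applies.
Apprenticeship Credit: income exceeds €28,200 by €254,700 → 510 increments × €125 = €63,750 ≥ base, so the credit is €0.
Total: €4,430 + €3,300 + €0 = €7,730.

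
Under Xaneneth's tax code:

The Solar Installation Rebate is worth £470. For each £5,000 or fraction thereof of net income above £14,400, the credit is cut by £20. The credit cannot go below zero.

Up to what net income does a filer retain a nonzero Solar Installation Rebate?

After 23 increments the reduction is 23 × £20 = £460, leaving £10; one more increment wipes it out. Increment 23 ends at excess 23 × £5,000 = £115,000, so the highest qualifying income is £14,400 + £115,000 = £129,400.

£129,400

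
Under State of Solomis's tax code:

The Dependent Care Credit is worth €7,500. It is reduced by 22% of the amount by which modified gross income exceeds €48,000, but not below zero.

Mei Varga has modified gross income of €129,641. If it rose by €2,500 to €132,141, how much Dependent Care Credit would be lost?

At €129,641 — 22% of the €81,641 excess over €48,000 is €17,961.02 ≥ base, so the credit is €0.
At €132,141 — 22% of the €84,141 excess over €48,000 is €18,511.02 ≥ base, so the credit is €0.
Lost: €0 − €0 = €0.

€0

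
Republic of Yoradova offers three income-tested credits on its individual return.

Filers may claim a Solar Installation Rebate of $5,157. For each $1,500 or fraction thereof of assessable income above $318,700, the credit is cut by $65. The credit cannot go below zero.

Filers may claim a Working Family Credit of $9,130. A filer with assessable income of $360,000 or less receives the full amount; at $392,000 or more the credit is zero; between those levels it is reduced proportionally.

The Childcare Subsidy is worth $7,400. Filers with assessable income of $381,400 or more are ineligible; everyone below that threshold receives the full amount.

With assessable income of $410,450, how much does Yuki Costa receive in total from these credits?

$1,127

Solar Installation Rebate: income exceeds $318,700 by $91,750, which is 62 full-or-partial $1,500 increments; reduction = 62 × $65 = $4,030, leaving $1,127.
Working Family Credit: $410,450 is at or above $392,000, so the credit is $0.
Childcare Subsidy: $410,450 meets or exceeds the $381,400 cutoff, so the credit is $0.
Total: $1,127 + $0 + $0 = $1,127.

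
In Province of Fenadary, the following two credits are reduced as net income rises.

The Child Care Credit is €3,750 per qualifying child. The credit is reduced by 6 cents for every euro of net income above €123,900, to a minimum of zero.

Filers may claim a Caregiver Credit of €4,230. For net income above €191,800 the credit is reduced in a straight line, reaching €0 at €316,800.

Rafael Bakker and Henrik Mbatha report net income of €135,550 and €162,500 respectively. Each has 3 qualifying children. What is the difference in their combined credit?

€1,617

Rafael (€135,550): Child Care Credit: base = 3 × €3,750 = €11,250. 6% of the €11,650 excess over €123,900 is €699; credit = €11,250 − €699 = €10,551. Caregiver Credit: €135,550 is at or below the €191,800 threshold, so the full €4,230 applies. total €10,551 + €4,230 = €14,781
Henrik (€162,500): Child Care Credit: base = 3 × €3,750 = €11,250. 6% of the €38,600 excess over €123,900 is €2,316; credit = €11,250 − €2,316 = €8,934. Caregiver Credit: €162,500 is at or below the €191,800 threshold, so the full €4,230 applies. total €8,934 + €4,230 = €13,164
Difference: |€14,781 − €13,164| = €1,617.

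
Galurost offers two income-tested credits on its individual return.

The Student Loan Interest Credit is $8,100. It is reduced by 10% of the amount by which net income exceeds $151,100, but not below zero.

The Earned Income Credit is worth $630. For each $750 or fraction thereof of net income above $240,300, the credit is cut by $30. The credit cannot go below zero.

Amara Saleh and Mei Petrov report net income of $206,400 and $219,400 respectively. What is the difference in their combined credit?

Amara ($206,400): Student Loan Interest Credit: 10% of the $55,300 excess over $151,100 is $5,530; credit = $8,100 − $5,530 = $2,570. Earned Income Credit: $206,400 is at or below the $240,300 threshold, so the full $630 applies. total $2,570 + $630 = $3,200
Mei ($219,400): Student Loan Interest Credit: 10% of the $68,300 excess over $151,100 is $6,830; credit = $8,100 − $6,830 = $1,270. Earned Income Credit: $219,400 is at or below the $240,300 threshold, so the full $630 applies. total $1,270 + $630 = $1,900
Difference: |$3,200 − $1,900| = $1,300.

$1,300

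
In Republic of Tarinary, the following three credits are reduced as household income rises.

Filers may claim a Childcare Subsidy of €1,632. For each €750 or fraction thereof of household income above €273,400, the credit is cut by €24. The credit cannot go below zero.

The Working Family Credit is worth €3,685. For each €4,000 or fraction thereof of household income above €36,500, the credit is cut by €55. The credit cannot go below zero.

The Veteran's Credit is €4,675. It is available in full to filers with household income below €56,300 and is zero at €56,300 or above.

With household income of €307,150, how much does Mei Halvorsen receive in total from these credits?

€552

Childcare Subsidy: income exceeds €273,400 by €33,750, which is 45 full-or-partial €750 increments; reduction = 45 × €24 = €1,080, leaving €552.
Working Family Credit: income exceeds €36,500 by €270,650 → 68 increments × €55 = €3,740 ≥ base, so the credit is €0.
Veteran's Credit: €307,150 meets or exceeds the €56,300 cutoff, so the credit is €0.
Total: €552 + €0 + €0 = €552.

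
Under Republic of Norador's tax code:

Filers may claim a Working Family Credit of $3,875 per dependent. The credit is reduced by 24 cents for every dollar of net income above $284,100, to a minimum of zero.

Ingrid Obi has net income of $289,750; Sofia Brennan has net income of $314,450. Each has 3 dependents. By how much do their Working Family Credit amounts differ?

Ingrid ($289,750): Working Family Credit: base = 3 × $3,875 = $11,625. 24% of the $5,650 excess over $284,100 is $1,356; credit = $11,625 − $1,356 = $10,269.
Sofia ($314,450): Working Family Credit: base = 3 × $3,875 = $11,625. 24% of the $30,350 excess over $284,100 is $7,284; credit = $11,625 − $7,284 = $4,341.
Difference: |$10,269 − $4,341| = $5,928.

$5,928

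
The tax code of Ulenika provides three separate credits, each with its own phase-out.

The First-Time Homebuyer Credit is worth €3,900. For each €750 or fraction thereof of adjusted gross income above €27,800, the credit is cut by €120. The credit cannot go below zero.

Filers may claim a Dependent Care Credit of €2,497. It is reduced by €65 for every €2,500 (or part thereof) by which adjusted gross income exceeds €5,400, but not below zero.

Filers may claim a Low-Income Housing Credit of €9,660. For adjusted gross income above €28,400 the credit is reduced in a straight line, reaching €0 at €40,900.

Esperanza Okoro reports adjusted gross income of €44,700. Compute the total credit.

First-Time Homebuyer Credit: income exceeds €27,800 by €16,900, which is 23 full-or-partial €750 increments; reduction = 23 × €120 = €2,760, leaving €1,140.
Dependent Care Credit: income exceeds €5,400 by €39,300, which is 16 full-or-partial €2,500 increments; reduction = 16 × €65 = €1,040, leaving €1,457.
Low-Income Housing Credit: €44,700 is at or above €40,900, so the credit is €0.
Total: €1,140 + €1,457 + €0 = €2,597.

€2,597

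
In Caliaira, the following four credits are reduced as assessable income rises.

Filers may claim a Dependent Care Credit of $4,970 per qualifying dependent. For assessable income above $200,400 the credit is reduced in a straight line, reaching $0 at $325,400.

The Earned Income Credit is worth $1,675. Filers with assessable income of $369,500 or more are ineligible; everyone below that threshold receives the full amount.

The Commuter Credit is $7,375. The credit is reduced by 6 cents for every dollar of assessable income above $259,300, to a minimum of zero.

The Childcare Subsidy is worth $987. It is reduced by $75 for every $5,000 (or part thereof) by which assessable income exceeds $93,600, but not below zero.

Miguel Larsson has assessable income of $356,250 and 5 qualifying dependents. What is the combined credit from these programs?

Dependent Care Credit: base = 5 × $4,970 = $24,850. $356,250 is at or above $325,400, so the credit is $0.
Earned Income Credit: $356,250 is below the $369,500 cutoff, so the full $1,675 applies.
Commuter Credit: 6% of the $96,950 excess over $259,300 is $5,817; credit = $7,375 − $5,817 = $1,558.
Childcare Subsidy: income exceeds $93,600 by $262,650 → 53 increments × $75 = $3,975 ≥ base, so the credit is $0.
Total: $0 + $1,675 + $1,558 + $0 = $3,233.

$3,233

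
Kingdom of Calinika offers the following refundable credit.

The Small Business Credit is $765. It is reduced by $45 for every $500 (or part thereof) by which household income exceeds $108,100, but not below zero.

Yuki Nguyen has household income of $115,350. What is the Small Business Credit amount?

$90

Small Business Credit: income exceeds $108,100 by $7,250, which is 15 full-or-partial $500 increments; reduction = 15 × $45 = $675, leaving $90.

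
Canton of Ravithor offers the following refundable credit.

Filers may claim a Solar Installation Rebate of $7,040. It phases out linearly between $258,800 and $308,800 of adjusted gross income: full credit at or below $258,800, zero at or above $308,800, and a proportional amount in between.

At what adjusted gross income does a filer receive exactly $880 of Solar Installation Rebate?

$302,550

$880 is 880/7,040 of the full $7,040, so 6,160/7,040 of the $50,000 range has been used: income = $258,800 + $50,000 × 6,160/7,040 = $302,550.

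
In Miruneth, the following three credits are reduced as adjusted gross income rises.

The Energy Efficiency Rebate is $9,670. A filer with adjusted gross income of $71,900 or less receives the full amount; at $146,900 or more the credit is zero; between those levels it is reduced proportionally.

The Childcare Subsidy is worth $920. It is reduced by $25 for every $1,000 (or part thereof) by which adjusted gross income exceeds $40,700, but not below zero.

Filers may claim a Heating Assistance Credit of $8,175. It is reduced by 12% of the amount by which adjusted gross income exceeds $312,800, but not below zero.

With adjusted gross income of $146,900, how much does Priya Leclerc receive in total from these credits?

$8,175

Energy Efficiency Rebate: $146,900 is at or above $146,900, so the credit is $0.
Childcare Subsidy: income exceeds $40,700 by $106,200 → 107 increments × $25 = $2,675 ≥ base, so the credit is $0.
Heating Assistance Credit: $146,900 is at or below the $312,800 threshold, so the full $8,175 applies.
Total: $0 + $0 + $8,175 = $8,175.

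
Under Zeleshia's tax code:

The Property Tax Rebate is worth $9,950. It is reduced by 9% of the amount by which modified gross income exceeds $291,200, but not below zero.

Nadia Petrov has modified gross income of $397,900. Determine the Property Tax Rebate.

$347

Property Tax Rebate: 9% of the $106,700 excess over $291,200 is $9,603; credit = $9,950 − $9,603 = $347.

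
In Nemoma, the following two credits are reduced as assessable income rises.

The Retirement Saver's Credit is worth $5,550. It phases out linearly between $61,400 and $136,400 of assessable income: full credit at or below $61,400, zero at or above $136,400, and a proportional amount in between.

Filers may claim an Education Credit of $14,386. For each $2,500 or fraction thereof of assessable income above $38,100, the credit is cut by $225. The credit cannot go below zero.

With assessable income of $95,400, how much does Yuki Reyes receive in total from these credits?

Retirement Saver's Credit: $95,400 is $34,000 into a $75,000 phase-out range, leaving 41,000/75,000 of the credit: $5,550 × 41,000/75,000 = $3,034.
Education Credit: income exceeds $38,100 by $57,300, which is 23 full-or-partial $2,500 increments; reduction = 23 × $225 = $5,175, leaving $9,211.
Total: $3,034 + $9,211 = $12,245.

$12,245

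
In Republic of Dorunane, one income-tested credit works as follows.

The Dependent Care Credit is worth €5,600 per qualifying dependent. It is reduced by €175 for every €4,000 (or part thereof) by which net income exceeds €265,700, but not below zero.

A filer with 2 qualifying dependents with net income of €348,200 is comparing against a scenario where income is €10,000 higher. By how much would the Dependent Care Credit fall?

€525

At €348,200 — base = 2 × €5,600 = €11,200. income exceeds €265,700 by €82,500, which is 21 full-or-partial €4,000 increments; reduction = 21 × €175 = €3,675, leaving €7,525.
At €358,200 — base = 2 × €5,600 = €11,200. income exceeds €265,700 by €92,500, which is 24 full-or-partial €4,000 increments; reduction = 24 × €175 = €4,200, leaving €7,000.
Lost: €7,525 − €7,000 = €525.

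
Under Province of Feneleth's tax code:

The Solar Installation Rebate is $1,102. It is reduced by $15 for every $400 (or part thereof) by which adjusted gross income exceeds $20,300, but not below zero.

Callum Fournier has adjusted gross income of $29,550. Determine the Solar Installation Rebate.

Solar Installation Rebate: income exceeds $20,300 by $9,250, which is 24 full-or-partial $400 increments; reduction = 24 × $15 = $360, leaving $742.

$742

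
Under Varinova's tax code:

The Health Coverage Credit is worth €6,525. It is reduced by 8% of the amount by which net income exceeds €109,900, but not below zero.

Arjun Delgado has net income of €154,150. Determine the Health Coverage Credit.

Health Coverage Credit: 8% of the €44,250 excess over €109,900 is €3,540; credit = €6,525 − €3,540 = €2,985.

€2,985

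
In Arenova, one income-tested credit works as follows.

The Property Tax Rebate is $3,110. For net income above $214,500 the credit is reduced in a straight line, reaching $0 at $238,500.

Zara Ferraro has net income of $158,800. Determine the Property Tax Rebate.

Property Tax Rebate: $158,800 is at or below the $214,500 threshold, so the full $3,110 applies.

$3,110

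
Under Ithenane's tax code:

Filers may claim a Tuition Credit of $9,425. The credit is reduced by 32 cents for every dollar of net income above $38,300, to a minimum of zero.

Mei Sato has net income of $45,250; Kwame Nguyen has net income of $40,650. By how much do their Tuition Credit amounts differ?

$1,472

Mei ($45,250): Tuition Credit: 32% of the $6,950 excess over $38,300 is $2,224; credit = $9,425 − $2,224 = $7,201.
Kwame ($40,650): Tuition Credit: 32% of the $2,350 excess over $38,300 is $752; credit = $9,425 − $752 = $8,673.
Difference: |$7,201 − $8,673| = $1,472.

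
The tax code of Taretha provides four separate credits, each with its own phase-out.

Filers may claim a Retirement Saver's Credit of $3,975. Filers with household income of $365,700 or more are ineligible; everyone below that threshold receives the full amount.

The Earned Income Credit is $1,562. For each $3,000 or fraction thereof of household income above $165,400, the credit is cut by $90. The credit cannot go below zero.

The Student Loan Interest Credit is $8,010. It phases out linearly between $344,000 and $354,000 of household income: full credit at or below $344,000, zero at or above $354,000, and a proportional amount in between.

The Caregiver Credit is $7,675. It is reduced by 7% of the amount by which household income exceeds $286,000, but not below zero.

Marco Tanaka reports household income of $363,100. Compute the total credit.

Retirement Saver's Credit: $363,100 is below the $365,700 cutoff, so the full $3,975 applies.
Earned Income Credit: income exceeds $165,400 by $197,700 → 66 increments × $90 = $5,940 ≥ base, so the credit is $0.
Student Loan Interest Credit: $363,100 is at or above $354,000, so the credit is $0.
Caregiver Credit: 7% of the $77,100 excess over $286,000 is $5,397; credit = $7,675 − $5,397 = $2,278.
Total: $3,975 + $0 + $0 + $2,278 = $6,253.

$6,253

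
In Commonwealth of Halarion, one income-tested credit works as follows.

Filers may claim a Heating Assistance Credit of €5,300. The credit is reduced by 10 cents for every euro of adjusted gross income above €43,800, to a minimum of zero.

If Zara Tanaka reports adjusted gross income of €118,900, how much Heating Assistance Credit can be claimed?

€0

Heating Assistance Credit: 10% of the €75,100 excess over €43,800 is €7,510 ≥ base, so the credit is €0.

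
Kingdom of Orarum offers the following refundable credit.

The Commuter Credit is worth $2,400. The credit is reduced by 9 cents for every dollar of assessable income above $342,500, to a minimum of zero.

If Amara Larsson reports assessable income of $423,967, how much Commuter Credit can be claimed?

$0

Commuter Credit: 9% of the $81,467 excess over $342,500 is $7,332.03 ≥ base, so the credit is $0.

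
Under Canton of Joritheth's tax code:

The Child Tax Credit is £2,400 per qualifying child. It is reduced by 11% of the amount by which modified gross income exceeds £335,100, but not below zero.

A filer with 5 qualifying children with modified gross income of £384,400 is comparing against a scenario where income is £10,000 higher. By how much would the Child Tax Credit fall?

£1,100

At £384,400 — base = 5 × £2,400 = £12,000. 11% of the £49,300 excess over £335,100 is £5,423; credit = £12,000 − £5,423 = £6,577.
At £394,400 — base = 5 × £2,400 = £12,000. 11% of the £59,300 excess over £335,100 is £6,523; credit = £12,000 − £6,523 = £5,477.
Lost: £6,577 − £5,477 = £1,100.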